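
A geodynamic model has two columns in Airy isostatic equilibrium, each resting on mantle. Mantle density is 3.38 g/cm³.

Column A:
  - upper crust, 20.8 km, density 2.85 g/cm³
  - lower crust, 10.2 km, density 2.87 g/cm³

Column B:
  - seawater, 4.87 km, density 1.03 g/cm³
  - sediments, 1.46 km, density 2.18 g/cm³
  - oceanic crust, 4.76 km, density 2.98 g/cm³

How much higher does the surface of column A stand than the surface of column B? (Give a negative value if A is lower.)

For any compensation level in the mantle, the mantle terms cancel and isostasy reduces to e = (Σt_A − Σt_B) − (Σ(ρt)_A − Σ(ρt)_B) / ρ_m.
Σt_A = 31 km; Σt_B = 11.09 km; Σ(ρt)_A = 88.554; Σ(ρt)_B = 22.3837 (in km·g/cm³).
e = (31 − 11.09) − (88.554 − 22.3837) / 3.38 = 0.333 km.

0.333 km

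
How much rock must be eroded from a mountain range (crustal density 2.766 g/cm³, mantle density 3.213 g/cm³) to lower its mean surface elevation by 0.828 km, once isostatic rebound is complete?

5.95 km

Net drop Δ = e − u = e − e ρ_c/ρ_m = e (ρ_m − ρ_c)/ρ_m.
e = Δ ρ_m/(ρ_m − ρ_c) = 0.828 km × 3.213/0.447 = 5.95 km.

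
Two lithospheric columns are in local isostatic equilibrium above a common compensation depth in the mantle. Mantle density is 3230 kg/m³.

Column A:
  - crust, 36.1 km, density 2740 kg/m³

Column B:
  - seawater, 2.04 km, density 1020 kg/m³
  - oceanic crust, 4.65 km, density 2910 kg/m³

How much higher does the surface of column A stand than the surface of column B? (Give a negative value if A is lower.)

For any compensation level in the mantle, the mantle terms cancel and isostasy reduces to e = (Σt_A − Σt_B) − (Σ(ρt)_A − Σ(ρt)_B) / ρ_m.
Σt_A = 36.1 km; Σt_B = 6.69 km; Σ(ρt)_A = 98914; Σ(ρt)_B = 15612.3 (in km·kg/m³).
e = (36.1 − 6.69) − (98914 − 15612.3) / 3230 = 3.62 km.

3.62 km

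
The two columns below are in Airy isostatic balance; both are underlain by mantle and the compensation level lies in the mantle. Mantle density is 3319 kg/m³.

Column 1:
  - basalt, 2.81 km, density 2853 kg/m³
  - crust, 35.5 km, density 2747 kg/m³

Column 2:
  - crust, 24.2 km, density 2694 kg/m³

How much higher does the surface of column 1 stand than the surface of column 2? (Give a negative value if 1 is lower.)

1.96 km

For any compensation level in the mantle, the mantle terms cancel and isostasy reduces to e = (Σt_1 − Σt_2) − (Σ(ρt)_1 − Σ(ρt)_2) / ρ_m.
Σt_1 = 38.31 km; Σt_2 = 24.2 km; Σ(ρt)_1 = 105535.43; Σ(ρt)_2 = 65194.8 (in km·kg/m³).
e = (38.31 − 24.2) − (105535.43 − 65194.8) / 3319 = 1.96 km.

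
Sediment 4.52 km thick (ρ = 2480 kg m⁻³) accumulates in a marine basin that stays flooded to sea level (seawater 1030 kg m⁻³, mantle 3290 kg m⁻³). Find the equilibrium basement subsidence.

Submarine loading: the sediment displaces seawater, and the subsidence is in turn flooded, so s (ρ_m − ρ_w) = t (ρ_sed − ρ_w).
s = 4.52 km × (2480 − 1030) / (3290 − 1030) = 2.9 km.

2.9 km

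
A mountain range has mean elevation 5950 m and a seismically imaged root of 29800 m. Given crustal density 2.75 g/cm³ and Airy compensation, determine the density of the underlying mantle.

Airy balance: ρ_c h = (ρ_m − ρ_c) r → ρ_m = ρ_c (1 + h/r).
ρ_m = 2.75 × (1 + 5950 m/29800 m) = 3.3 g/cm³.

3.3 g/cm³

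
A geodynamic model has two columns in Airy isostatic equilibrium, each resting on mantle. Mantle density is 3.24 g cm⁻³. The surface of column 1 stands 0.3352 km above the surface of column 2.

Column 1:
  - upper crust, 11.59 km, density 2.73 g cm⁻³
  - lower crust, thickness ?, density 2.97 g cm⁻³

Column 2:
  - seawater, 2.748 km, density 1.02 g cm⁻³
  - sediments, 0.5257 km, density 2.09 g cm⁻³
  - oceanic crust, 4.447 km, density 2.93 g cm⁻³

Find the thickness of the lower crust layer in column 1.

Take the compensation level at the base of the deeper column (depth z_c below the surface of column 1) and equate Σ ρ_i t_i down to z_c; mantle fills any gap and the z_c terms cancel.
Column 1: 11.59×2.73 + x×2.97 + (z_c − 11.59 − x)×3.24
Column 2: 0.3352×0 + 2.748×1.02 + 0.5257×2.09 + 4.447×2.93 + (z_c − 0.3352 − 7.7207)×3.24
The z_c×3.24 term appears on both sides and cancels. Collect the known terms of each column as K = Σ(ρt)_known − 3.24 × (depth of known layers): K_1 = 31.6407 − 3.24×11.59 = −5.9109; K_2 = 16.931383 − 3.24×(0.3352 + 7.7207) = −9.169733.
Balance: K_1 − x×(3.24 − 2.97) = K_2, so x = (K_1 − K_2)/(3.24 − 2.97) = 3.25883/0.27 = 12.1 km.

12.1 km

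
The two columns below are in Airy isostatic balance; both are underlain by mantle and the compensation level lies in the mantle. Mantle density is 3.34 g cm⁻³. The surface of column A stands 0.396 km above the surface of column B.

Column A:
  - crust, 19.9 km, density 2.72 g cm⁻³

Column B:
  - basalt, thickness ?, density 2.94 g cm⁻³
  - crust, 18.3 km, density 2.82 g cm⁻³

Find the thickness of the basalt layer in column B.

3.75 km

Take the compensation level at the base of the deeper column (depth z_c below the surface of column A) and equate Σ ρ_i t_i down to z_c; mantle fills any gap and the z_c terms cancel.
Column A: 19.9×2.72 + (z_c − 19.9)×3.34
Column B: 0.396×0 + x×2.94 + 18.3×2.82 + (z_c − 0.396 − 18.3 − x)×3.34
The z_c×3.34 term appears on both sides and cancels. Collect the known terms of each column as K = Σ(ρt)_known − 3.34 × (depth of known layers): K_A = 54.128 − 3.34×19.9 = −12.338; K_B = 51.606 − 3.34×(0.396 + 18.3) = −10.83864.
Balance: K_A = K_B − x×(3.34 − 2.94), so x = (K_B − K_A)/(3.34 − 2.94) = 1.49936/0.4 = 3.75 km.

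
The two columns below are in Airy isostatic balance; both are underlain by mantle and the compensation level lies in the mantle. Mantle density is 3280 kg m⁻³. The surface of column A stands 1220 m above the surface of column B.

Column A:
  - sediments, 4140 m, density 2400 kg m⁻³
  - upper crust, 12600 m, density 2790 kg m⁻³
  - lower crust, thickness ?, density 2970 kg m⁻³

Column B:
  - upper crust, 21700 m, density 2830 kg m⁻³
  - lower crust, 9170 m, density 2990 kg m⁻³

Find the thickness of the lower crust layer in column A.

21300 m

Take the compensation level at the base of the deeper column (depth z_c below the surface of column A) and equate Σ ρ_i t_i down to z_c; mantle fills any gap and the z_c terms cancel.
Column A: 4140×2400 + 12600×2790 + x×2970 + (z_c − 16740 − x)×3280
Column B: 1220×0 + 21700×2830 + 9170×2990 + (z_c − 1220 − 30870)×3280
The z_c×3280 term appears on both sides and cancels. Collect the known terms of each column as K = Σ(ρt)_known − 3280 × (depth of known layers): K_A = 45090000 − 3280×16740 = −9817200; K_B = 88829300 − 3280×(1220 + 30870) = −16425900.
Balance: K_A − x×(3280 − 2970) = K_B, so x = (K_A − K_B)/(3280 − 2970) = 6608700/310 = 21300 m.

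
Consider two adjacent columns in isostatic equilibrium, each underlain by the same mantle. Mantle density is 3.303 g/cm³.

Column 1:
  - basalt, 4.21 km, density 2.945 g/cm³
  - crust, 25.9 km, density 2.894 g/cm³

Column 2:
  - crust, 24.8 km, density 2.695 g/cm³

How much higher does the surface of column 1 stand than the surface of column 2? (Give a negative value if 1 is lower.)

−0.902 km

For any compensation level in the mantle, the mantle terms cancel and isostasy reduces to e = (Σt_1 − Σt_2) − (Σ(ρt)_1 − Σ(ρt)_2) / ρ_m.
Σt_1 = 30.11 km; Σt_2 = 24.8 km; Σ(ρt)_1 = 87.35305; Σ(ρt)_2 = 66.836 (in km·g/cm³).
e = (30.11 − 24.8) − (87.35305 − 66.836) / 3.303 = −0.902 km.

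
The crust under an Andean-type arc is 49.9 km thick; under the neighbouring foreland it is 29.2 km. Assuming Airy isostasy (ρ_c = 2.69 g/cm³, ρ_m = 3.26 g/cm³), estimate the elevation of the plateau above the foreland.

3.62 km

Excess crust Δ = 49.9 km − 29.2 km = 20.7 km, split between elevation h and root r with h + r = Δ.
Airy balance ρ_c h = (ρ_m − ρ_c) r gives r = h ρ_c/(ρ_m − ρ_c), so h (1 + ρ_c/(ρ_m − ρ_c)) = Δ, i.e. h = Δ (ρ_m − ρ_c)/ρ_m.
h = 20.7 km × 0.57/3.26 = 3.62 km.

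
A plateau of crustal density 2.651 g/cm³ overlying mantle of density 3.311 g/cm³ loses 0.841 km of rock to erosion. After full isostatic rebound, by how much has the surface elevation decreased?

Rebound u = e ρ_c/ρ_m = 0.841 km × 2.651/3.311 = 0.6734 km.
Net surface drop = e − u = 0.841 km − 0.6734 km = e (ρ_m − ρ_c)/ρ_m = 0.168 km.

0.168 km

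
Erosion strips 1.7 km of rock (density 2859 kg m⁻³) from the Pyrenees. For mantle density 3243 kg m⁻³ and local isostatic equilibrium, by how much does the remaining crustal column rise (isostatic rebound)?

Unloading: uplift u = e ρ_c/ρ_m = 1.7 km × 2859/3243 = 1.5 km.

1.5 km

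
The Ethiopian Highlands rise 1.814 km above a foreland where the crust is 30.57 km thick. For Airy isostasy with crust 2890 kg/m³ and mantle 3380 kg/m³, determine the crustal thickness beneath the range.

Root depth r = h ρ_c / (ρ_m − ρ_c) = 1.814 km × 2890 / 490 = 10.7 km.
Total thickness = T + h + r = 30.57 km + 1.814 km + 10.7 km = 43.1 km.

43.1 km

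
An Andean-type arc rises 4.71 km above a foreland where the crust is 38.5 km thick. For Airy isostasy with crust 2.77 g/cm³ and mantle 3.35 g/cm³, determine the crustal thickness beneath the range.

Root depth r = h ρ_c / (ρ_m − ρ_c) = 4.71 km × 2.77 / 0.58 = 22.49 km.
Total thickness = T + h + r = 38.5 km + 4.71 km + 22.49 km = 65.7 km.

65.7 km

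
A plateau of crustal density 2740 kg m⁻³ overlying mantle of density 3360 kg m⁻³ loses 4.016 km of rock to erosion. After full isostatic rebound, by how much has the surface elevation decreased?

0.741 km

Rebound u = e ρ_c/ρ_m = 4.016 km × 2740/3360 = 3.275 km.
Net surface drop = e − u = 4.016 km − 3.275 km = e (ρ_m − ρ_c)/ρ_m = 0.741 km.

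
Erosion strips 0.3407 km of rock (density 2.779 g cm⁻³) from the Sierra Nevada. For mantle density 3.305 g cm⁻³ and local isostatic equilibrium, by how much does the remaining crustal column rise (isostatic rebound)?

0.286 km

Unloading: uplift u = e ρ_c/ρ_m = 0.3407 km × 2.779/3.305 = 0.286 km.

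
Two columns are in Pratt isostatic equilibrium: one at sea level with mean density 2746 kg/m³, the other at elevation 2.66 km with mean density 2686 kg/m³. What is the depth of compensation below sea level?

ρ_ref D = ρ (D + h) → D (ρ_ref − ρ) = ρ h.
D = ρ h/(ρ_ref − ρ) = 2686 × 2.66 km/(2746 − 2686) = 119 km.

119 km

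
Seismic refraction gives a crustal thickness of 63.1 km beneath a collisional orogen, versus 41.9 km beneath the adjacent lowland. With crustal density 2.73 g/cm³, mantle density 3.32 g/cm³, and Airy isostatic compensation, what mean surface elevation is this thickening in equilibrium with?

3.77 km

Excess crust Δ = 63.1 km − 41.9 km = 21.2 km, split between elevation h and root r with h + r = Δ.
Airy balance ρ_c h = (ρ_m − ρ_c) r gives r = h ρ_c/(ρ_m − ρ_c), so h (1 + ρ_c/(ρ_m − ρ_c)) = Δ, i.e. h = Δ (ρ_m − ρ_c)/ρ_m.
h = 21.2 km × 0.59/3.32 = 3.77 km.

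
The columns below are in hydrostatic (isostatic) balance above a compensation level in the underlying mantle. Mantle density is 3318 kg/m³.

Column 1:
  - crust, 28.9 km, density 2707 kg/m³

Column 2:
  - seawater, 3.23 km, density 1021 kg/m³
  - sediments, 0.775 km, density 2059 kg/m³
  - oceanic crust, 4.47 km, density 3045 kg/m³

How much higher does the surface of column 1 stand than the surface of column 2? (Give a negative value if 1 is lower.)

2.42 km

For any compensation level in the mantle, the mantle terms cancel and isostasy reduces to e = (Σt_1 − Σt_2) − (Σ(ρt)_1 − Σ(ρt)_2) / ρ_m.
Σt_1 = 28.9 km; Σt_2 = 8.475 km; Σ(ρt)_1 = 78232.3; Σ(ρt)_2 = 18504.705 (in km·kg/m³).
e = (28.9 − 8.475) − (78232.3 − 18504.705) / 3318 = 2.42 km.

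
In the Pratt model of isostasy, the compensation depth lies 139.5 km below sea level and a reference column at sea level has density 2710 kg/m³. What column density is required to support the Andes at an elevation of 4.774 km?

Pratt balance: ρ_ref D = ρ (D + h).
ρ = ρ_ref D/(D + h) = 2710 × 139.5 km/(139.5 km + 4.774 km) = 2620 kg/m³.

2620 kg/m³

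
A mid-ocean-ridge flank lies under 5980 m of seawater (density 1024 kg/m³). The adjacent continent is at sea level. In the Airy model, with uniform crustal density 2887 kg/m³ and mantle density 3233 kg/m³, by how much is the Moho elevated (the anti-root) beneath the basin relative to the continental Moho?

32200 m

Balancing pressure at the compensation depth: replacing crust with seawater at the top is compensated by replacing crust with mantle at the base: d (ρ_c − ρ_w) = a (ρ_m − ρ_c).
a = d (ρ_c − ρ_w)/(ρ_m − ρ_c) = 5980 m × 1863/346 = 32200 m.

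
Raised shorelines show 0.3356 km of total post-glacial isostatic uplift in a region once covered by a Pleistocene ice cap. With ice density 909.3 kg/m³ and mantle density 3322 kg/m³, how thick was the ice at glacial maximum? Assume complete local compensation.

1.23 km

u = t ρ_ice/ρ_m → t = u ρ_m/ρ_ice = 0.3356 km × 3322/909.3 = 1.23 km.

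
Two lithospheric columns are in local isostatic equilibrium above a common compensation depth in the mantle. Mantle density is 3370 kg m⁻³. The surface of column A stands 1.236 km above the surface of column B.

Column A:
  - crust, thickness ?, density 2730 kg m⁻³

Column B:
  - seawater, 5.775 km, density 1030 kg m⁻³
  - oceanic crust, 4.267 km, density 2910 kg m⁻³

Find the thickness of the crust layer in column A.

30.7 km

Take the compensation level at the base of the deeper column (depth z_c below the surface of column A) and equate Σ ρ_i t_i down to z_c; mantle fills any gap and the z_c terms cancel.
Column A: x×2730 + (z_c − 0 − x)×3370
Column B: 1.236×0 + 5.775×1030 + 4.267×2910 + (z_c − 1.236 − 10.042)×3370
The z_c×3370 term appears on both sides and cancels. Collect the known terms of each column as K = Σ(ρt)_known − 3370 × (depth of known layers): K_A = 0 − 3370×0 = 0; K_B = 18365.22 − 3370×(1.236 + 10.042) = −19641.64.
Balance: K_A − x×(3370 − 2730) = K_B, so x = (K_A − K_B)/(3370 − 2730) = 19641.6/640 = 30.7 km.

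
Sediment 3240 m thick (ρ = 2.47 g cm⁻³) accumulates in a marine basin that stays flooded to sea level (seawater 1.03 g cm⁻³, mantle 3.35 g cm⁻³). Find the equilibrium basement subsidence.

2010 m

Submarine loading: the sediment displaces seawater, and the subsidence is in turn flooded, so s (ρ_m − ρ_w) = t (ρ_sed − ρ_w).
s = 3240 m × (2.47 − 1.03) / (3.35 − 1.03) = 2010 m.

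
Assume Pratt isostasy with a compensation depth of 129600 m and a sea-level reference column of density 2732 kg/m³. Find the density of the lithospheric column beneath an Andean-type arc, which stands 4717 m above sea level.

Pratt balance: ρ_ref D = ρ (D + h).
ρ = ρ_ref D/(D + h) = 2732 × 129600 m/(129600 m + 4717 m) = 2640 kg/m³.

2640 kg/m³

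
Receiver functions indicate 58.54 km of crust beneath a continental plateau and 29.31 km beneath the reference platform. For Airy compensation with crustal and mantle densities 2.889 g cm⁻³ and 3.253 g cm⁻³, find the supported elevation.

3.27 km

Excess crust Δ = 58.54 km − 29.31 km = 29.23 km, split between elevation h and root r with h + r = Δ.
Airy balance ρ_c h = (ρ_m − ρ_c) r gives r = h ρ_c/(ρ_m − ρ_c), so h (1 + ρ_c/(ρ_m − ρ_c)) = Δ, i.e. h = Δ (ρ_m − ρ_c)/ρ_m.
h = 29.23 km × 0.364/3.253 = 3.27 km.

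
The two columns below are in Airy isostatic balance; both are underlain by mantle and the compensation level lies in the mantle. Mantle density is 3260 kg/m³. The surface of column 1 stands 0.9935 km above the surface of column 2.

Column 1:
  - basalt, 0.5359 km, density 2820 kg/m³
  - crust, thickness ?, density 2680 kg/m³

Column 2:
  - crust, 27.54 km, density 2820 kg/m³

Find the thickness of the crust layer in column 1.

26.1 km

Take the compensation level at the base of the deeper column (depth z_c below the surface of column 1) and equate Σ ρ_i t_i down to z_c; mantle fills any gap and the z_c terms cancel.
Column 1: 0.5359×2820 + x×2680 + (z_c − 0.5359 − x)×3260
Column 2: 0.9935×0 + 27.54×2820 + (z_c − 0.9935 − 27.54)×3260
The z_c×3260 term appears on both sides and cancels. Collect the known terms of each column as K = Σ(ρt)_known − 3260 × (depth of known layers): K_1 = 1511.238 − 3260×0.5359 = −235.796; K_2 = 77662.8 − 3260×(0.9935 + 27.54) = −15356.41.
Balance: K_1 − x×(3260 − 2680) = K_2, so x = (K_1 − K_2)/(3260 − 2680) = 15120.6/580 = 26.1 km.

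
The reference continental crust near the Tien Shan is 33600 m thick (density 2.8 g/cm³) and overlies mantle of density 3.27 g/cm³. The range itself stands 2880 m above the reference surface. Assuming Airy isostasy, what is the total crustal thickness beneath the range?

Root depth r = h ρ_c / (ρ_m − ρ_c) = 2880 m × 2.8 / 0.47 = 17160 m.
Total thickness = T + h + r = 33600 m + 2880 m + 17160 m = 53600 m.

53600 m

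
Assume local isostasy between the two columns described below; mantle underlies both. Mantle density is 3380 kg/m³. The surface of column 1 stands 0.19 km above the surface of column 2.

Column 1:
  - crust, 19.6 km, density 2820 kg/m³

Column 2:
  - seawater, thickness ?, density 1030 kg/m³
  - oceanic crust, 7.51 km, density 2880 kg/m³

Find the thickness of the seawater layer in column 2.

2.8 km

Take the compensation level at the base of the deeper column (depth z_c below the surface of column 1) and equate Σ ρ_i t_i down to z_c; mantle fills any gap and the z_c terms cancel.
Column 1: 19.6×2820 + (z_c − 19.6)×3380
Column 2: 0.19×0 + x×1030 + 7.51×2880 + (z_c − 0.19 − 7.51 − x)×3380
The z_c×3380 term appears on both sides and cancels. Collect the known terms of each column as K = Σ(ρt)_known − 3380 × (depth of known layers): K_1 = 55272 − 3380×19.6 = −10976; K_2 = 21628.8 − 3380×(0.19 + 7.51) = −4397.2.
Balance: K_1 = K_2 − x×(3380 − 1030), so x = (K_2 − K_1)/(3380 − 1030) = 6578.8/2350 = 2.8 km.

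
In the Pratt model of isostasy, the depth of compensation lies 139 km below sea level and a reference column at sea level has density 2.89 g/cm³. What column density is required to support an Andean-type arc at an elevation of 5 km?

Pratt balance: ρ_ref D = ρ (D + h).
ρ = ρ_ref D/(D + h) = 2.89 × 139 km/(139 km + 5 km) = 2.79 g/cm³.

2.79 g/cm³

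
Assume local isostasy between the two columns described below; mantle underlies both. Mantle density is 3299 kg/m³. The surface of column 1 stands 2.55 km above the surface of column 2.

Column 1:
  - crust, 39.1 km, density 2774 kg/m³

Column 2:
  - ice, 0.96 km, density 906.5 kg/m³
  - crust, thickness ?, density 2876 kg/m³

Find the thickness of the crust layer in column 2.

23.2 km

Take the compensation level at the base of the deeper column (depth z_c below the surface of column 1) and equate Σ ρ_i t_i down to z_c; mantle fills any gap and the z_c terms cancel.
Column 1: 39.1×2774 + (z_c − 39.1)×3299
Column 2: 2.55×0 + 0.96×906.5 + x×2876 + (z_c − 2.55 − 0.96 − x)×3299
The z_c×3299 term appears on both sides and cancels. Collect the known terms of each column as K = Σ(ρt)_known − 3299 × (depth of known layers): K_1 = 108463.4 − 3299×39.1 = −20527.5; K_2 = 870.24 − 3299×(2.55 + 0.96) = −10709.25.
Balance: K_1 = K_2 − x×(3299 − 2876), so x = (K_2 − K_1)/(3299 − 2876) = 9818.25/423 = 23.2 km.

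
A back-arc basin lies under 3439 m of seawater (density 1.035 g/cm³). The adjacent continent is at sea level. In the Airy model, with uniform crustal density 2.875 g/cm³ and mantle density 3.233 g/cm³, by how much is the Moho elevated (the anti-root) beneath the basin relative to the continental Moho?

17700 m

For local isostatic compensation: replacing crust with seawater at the top is compensated by replacing crust with mantle at the base: d (ρ_c − ρ_w) = a (ρ_m − ρ_c).
a = d (ρ_c − ρ_w)/(ρ_m − ρ_c) = 3439 m × 1.84/0.358 = 17700 m.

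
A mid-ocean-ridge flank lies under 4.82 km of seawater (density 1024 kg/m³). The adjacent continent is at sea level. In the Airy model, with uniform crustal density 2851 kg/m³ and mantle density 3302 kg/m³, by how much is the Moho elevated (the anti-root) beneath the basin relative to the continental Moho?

Balancing pressure at the compensation depth: replacing crust with seawater at the top is compensated by replacing crust with mantle at the base: d (ρ_c − ρ_w) = a (ρ_m − ρ_c).
a = d (ρ_c − ρ_w)/(ρ_m − ρ_c) = 4.82 km × 1827/451 = 19.5 km.

19.5 km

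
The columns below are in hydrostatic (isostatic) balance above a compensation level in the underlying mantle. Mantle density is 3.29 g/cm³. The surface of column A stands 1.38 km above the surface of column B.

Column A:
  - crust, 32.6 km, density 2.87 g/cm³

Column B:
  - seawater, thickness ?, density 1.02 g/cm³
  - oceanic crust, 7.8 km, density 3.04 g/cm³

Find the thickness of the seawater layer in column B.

Take the compensation level at the base of the deeper column (depth z_c below the surface of column A) and equate Σ ρ_i t_i down to z_c; mantle fills any gap and the z_c terms cancel.
Column A: 32.6×2.87 + (z_c − 32.6)×3.29
Column B: 1.38×0 + x×1.02 + 7.8×3.04 + (z_c − 1.38 − 7.8 − x)×3.29
The z_c×3.29 term appears on both sides and cancels. Collect the known terms of each column as K = Σ(ρt)_known − 3.29 × (depth of known layers): K_A = 93.562 − 3.29×32.6 = −13.692; K_B = 23.712 − 3.29×(1.38 + 7.8) = −6.4902.
Balance: K_A = K_B − x×(3.29 − 1.02), so x = (K_B − K_A)/(3.29 − 1.02) = 7.2018/2.27 = 3.17 km.

3.17 km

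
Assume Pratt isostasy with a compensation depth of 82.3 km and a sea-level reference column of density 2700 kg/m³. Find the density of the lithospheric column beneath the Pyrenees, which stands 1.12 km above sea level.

2660 kg/m³

Pratt balance: ρ_ref D = ρ (D + h).
ρ = ρ_ref D/(D + h) = 2700 × 82.3 km/(82.3 km + 1.12 km) = 2660 kg/m³.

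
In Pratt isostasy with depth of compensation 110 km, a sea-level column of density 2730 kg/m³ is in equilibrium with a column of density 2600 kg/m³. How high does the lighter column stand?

5.5 km

ρ_ref D = ρ (D + h) → h = D (ρ_ref − ρ)/ρ.
h = 110 km × (2730 − 2600)/2600 = 5.5 km.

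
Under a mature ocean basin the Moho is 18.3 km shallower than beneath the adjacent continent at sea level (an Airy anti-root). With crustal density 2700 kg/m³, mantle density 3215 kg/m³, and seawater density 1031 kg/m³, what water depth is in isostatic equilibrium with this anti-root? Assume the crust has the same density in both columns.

5.65 km

Replacing a thickness d of crust by seawater at the top must be balanced by replacing crust with mantle at the base: d (ρ_c − ρ_w) = a (ρ_m − ρ_c).
d = a (ρ_m − ρ_c)/(ρ_c − ρ_w) = 18.3 km × 515/1669 = 5.65 km.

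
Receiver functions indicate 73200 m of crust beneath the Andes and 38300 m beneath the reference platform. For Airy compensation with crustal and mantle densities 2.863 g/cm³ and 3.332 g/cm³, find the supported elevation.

Excess crust Δ = 73200 m − 38300 m = 34900 m, split between elevation h and root r with h + r = Δ.
Airy balance ρ_c h = (ρ_m − ρ_c) r gives r = h ρ_c/(ρ_m − ρ_c), so h (1 + ρ_c/(ρ_m − ρ_c)) = Δ, i.e. h = Δ (ρ_m − ρ_c)/ρ_m.
h = 34900 m × 0.469/3.332 = 4910 m.

4910 m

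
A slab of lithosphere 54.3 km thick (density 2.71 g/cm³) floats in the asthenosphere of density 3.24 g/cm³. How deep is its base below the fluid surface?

45.4 km

Draft d = t ρ_obj/ρ_fluid = 54.3 km × 2.71/3.24 = 45.4 km.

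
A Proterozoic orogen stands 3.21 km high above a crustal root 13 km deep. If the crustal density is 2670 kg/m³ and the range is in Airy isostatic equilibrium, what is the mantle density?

3330 kg/m³

Airy balance: ρ_c h = (ρ_m − ρ_c) r → ρ_m = ρ_c (1 + h/r).
ρ_m = 2670 × (1 + 3.21 km/13 km) = 3330 kg/m³.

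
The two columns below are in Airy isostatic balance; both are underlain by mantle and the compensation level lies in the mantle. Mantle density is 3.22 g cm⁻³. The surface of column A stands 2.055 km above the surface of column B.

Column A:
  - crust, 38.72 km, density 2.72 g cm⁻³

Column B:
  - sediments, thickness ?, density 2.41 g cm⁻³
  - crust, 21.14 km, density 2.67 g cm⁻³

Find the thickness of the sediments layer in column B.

Take the compensation level at the base of the deeper column (depth z_c below the surface of column A) and equate Σ ρ_i t_i down to z_c; mantle fills any gap and the z_c terms cancel.
Column A: 38.72×2.72 + (z_c − 38.72)×3.22
Column B: 2.055×0 + x×2.41 + 21.14×2.67 + (z_c − 2.055 − 21.14 − x)×3.22
The z_c×3.22 term appears on both sides and cancels. Collect the known terms of each column as K = Σ(ρt)_known − 3.22 × (depth of known layers): K_A = 105.3184 − 3.22×38.72 = −19.36; K_B = 56.4438 − 3.22×(2.055 + 21.14) = −18.2441.
Balance: K_A = K_B − x×(3.22 − 2.41), so x = (K_B − K_A)/(3.22 − 2.41) = 1.1159/0.81 = 1.38 km.

1.38 km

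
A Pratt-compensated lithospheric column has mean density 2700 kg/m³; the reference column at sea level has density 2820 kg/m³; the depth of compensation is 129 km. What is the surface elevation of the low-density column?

5.73 km

ρ_ref D = ρ (D + h) → h = D (ρ_ref − ρ)/ρ.
h = 129 km × (2820 − 2700)/2700 = 5.73 km.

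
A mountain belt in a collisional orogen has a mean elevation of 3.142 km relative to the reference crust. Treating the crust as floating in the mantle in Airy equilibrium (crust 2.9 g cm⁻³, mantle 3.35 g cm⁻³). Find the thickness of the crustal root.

For local isostatic compensation: the weight of the topography is balanced by the buoyancy of the root, ρ_c h = (ρ_m − ρ_c) r.
r = h · ρ_c / (ρ_m − ρ_c) = 3.142 km × 2.9 / (3.35 − 2.9) = 20.2 km.

20.2 km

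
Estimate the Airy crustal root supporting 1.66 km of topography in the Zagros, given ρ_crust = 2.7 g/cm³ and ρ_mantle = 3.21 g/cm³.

By Archimedes' principle applied to the lithosphere: the weight of the topography is balanced by the buoyancy of the root, ρ_c h = (ρ_m − ρ_c) r.
r = h · ρ_c / (ρ_m − ρ_c) = 1.66 km × 2.7 / (3.21 − 2.7) = 8.79 km.

8.79 km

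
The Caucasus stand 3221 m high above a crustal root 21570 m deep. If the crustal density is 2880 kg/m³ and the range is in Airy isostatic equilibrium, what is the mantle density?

3310 kg/m³

Airy balance: ρ_c h = (ρ_m − ρ_c) r → ρ_m = ρ_c (1 + h/r).
ρ_m = 2880 × (1 + 3221 m/21570 m) = 3310 kg/m³.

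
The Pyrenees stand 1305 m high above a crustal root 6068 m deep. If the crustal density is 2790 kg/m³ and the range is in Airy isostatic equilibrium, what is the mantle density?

3390 kg/m³

Airy balance: ρ_c h = (ρ_m − ρ_c) r → ρ_m = ρ_c (1 + h/r).
ρ_m = 2790 × (1 + 1305 m/6068 m) = 3390 kg/m³.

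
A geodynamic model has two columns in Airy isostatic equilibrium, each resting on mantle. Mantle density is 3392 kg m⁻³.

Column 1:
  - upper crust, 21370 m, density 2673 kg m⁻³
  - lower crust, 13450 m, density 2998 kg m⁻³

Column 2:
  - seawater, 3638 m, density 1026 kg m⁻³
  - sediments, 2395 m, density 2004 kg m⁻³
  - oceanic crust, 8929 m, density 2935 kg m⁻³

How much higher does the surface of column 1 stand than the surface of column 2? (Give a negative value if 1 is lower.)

1370 m

For any compensation level in the mantle, the mantle terms cancel and isostasy reduces to e = (Σt_1 − Σt_2) − (Σ(ρt)_1 − Σ(ρt)_2) / ρ_m.
Σt_1 = 34820 m; Σt_2 = 14962 m; Σ(ρt)_1 = 97445110; Σ(ρt)_2 = 34738783 (in m·kg m⁻³).
e = (34820 − 14962) − (97445110 − 34738783) / 3392 = 1370 m.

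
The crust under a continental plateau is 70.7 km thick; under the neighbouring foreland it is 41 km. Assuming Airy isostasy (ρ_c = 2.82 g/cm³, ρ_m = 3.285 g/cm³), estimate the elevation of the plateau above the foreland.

4.2 km

Excess crust Δ = 70.7 km − 41 km = 29.7 km, split between elevation h and root r with h + r = Δ.
Airy balance ρ_c h = (ρ_m − ρ_c) r gives r = h ρ_c/(ρ_m − ρ_c), so h (1 + ρ_c/(ρ_m − ρ_c)) = Δ, i.e. h = Δ (ρ_m − ρ_c)/ρ_m.
h = 29.7 km × 0.465/3.285 = 4.2 km.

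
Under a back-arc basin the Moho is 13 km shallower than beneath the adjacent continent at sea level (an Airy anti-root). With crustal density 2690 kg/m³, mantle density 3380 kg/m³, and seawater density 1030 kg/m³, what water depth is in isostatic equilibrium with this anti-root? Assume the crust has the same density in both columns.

Replacing a thickness d of crust by seawater at the top must be balanced by replacing crust with mantle at the base: d (ρ_c − ρ_w) = a (ρ_m − ρ_c).
d = a (ρ_m − ρ_c)/(ρ_c − ρ_w) = 13 km × 690/1660 = 5.4 km.

5.4 km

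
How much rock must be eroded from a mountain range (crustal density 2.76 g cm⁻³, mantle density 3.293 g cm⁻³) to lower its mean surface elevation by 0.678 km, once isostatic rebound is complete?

Net drop Δ = e − u = e − e ρ_c/ρ_m = e (ρ_m − ρ_c)/ρ_m.
e = Δ ρ_m/(ρ_m − ρ_c) = 0.678 km × 3.293/0.533 = 4.19 km.

4.19 km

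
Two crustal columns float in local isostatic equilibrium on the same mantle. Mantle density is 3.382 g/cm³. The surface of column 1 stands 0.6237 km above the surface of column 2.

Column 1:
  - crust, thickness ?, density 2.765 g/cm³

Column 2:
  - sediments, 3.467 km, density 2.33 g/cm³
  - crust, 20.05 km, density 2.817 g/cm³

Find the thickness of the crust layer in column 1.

Take the compensation level at the base of the deeper column (depth z_c below the surface of column 1) and equate Σ ρ_i t_i down to z_c; mantle fills any gap and the z_c terms cancel.
Column 1: x×2.765 + (z_c − 0 − x)×3.382
Column 2: 0.6237×0 + 3.467×2.33 + 20.05×2.817 + (z_c − 0.6237 − 23.517)×3.382
The z_c×3.382 term appears on both sides and cancels. Collect the known terms of each column as K = Σ(ρt)_known − 3.382 × (depth of known layers): K_1 = 0 − 3.382×0 = 0; K_2 = 64.55896 − 3.382×(0.6237 + 23.517) = −17.0848874.
Balance: K_1 − x×(3.382 − 2.765) = K_2, so x = (K_1 − K_2)/(3.382 − 2.765) = 17.0849/0.617 = 27.7 km.

27.7 km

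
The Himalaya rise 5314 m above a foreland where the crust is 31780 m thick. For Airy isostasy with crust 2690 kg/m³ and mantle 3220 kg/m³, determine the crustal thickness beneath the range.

64100 m

Root depth r = h ρ_c / (ρ_m − ρ_c) = 5314 m × 2690 / 530 = 26970 m.
Total thickness = T + h + r = 31780 m + 5314 m + 26970 m = 64100 m.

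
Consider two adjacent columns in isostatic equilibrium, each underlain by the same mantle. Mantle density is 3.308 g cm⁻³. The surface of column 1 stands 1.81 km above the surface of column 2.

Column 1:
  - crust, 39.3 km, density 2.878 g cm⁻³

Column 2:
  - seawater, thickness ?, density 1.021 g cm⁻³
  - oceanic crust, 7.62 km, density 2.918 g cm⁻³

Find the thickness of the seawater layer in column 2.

3.47 km

Take the compensation level at the base of the deeper column (depth z_c below the surface of column 1) and equate Σ ρ_i t_i down to z_c; mantle fills any gap and the z_c terms cancel.
Column 1: 39.3×2.878 + (z_c − 39.3)×3.308
Column 2: 1.81×0 + x×1.021 + 7.62×2.918 + (z_c − 1.81 − 7.62 − x)×3.308
The z_c×3.308 term appears on both sides and cancels. Collect the known terms of each column as K = Σ(ρt)_known − 3.308 × (depth of known layers): K_1 = 113.1054 − 3.308×39.3 = −16.899; K_2 = 22.23516 − 3.308×(1.81 + 7.62) = −8.95928.
Balance: K_1 = K_2 − x×(3.308 − 1.021), so x = (K_2 − K_1)/(3.308 − 1.021) = 7.93972/2.287 = 3.47 km.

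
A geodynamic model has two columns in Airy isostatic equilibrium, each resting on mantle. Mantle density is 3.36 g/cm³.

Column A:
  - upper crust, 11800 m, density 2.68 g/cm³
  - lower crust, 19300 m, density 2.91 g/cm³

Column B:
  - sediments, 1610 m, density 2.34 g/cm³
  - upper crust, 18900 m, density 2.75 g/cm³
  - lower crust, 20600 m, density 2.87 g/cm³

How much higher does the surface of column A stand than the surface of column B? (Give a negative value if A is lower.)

For any compensation level in the mantle, the mantle terms cancel and isostasy reduces to e = (Σt_A − Σt_B) − (Σ(ρt)_A − Σ(ρt)_B) / ρ_m.
Σt_A = 31100 m; Σt_B = 41110 m; Σ(ρt)_A = 87787; Σ(ρt)_B = 114864.4 (in m·g/cm³).
e = (31100 − 41110) − (87787 − 114864.4) / 3.36 = −1950 m.

−1950 m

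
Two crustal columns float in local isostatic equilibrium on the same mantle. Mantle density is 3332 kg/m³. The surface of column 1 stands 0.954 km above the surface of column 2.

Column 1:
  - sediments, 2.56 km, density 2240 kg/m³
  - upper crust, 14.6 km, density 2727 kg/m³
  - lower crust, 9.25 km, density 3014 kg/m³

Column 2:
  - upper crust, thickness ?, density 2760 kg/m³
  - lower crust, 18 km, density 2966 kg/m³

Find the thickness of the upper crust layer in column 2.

Take the compensation level at the base of the deeper column (depth z_c below the surface of column 1) and equate Σ ρ_i t_i down to z_c; mantle fills any gap and the z_c terms cancel.
Column 1: 2.56×2240 + 14.6×2727 + 9.25×3014 + (z_c − 26.41)×3332
Column 2: 0.954×0 + x×2760 + 18×2966 + (z_c − 0.954 − 18 − x)×3332
The z_c×3332 term appears on both sides and cancels. Collect the known terms of each column as K = Σ(ρt)_known − 3332 × (depth of known layers): K_1 = 73428.1 − 3332×26.41 = −14570.02; K_2 = 53388 − 3332×(0.954 + 18) = −9766.728.
Balance: K_1 = K_2 − x×(3332 − 2760), so x = (K_2 − K_1)/(3332 − 2760) = 4803.29/572 = 8.4 km.

8.4 km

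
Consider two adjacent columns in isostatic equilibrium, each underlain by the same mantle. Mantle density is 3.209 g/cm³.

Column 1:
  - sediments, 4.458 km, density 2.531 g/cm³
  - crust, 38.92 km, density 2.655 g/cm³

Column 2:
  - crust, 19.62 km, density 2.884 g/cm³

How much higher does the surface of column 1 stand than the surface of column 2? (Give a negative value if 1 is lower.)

For any compensation level in the mantle, the mantle terms cancel and isostasy reduces to e = (Σt_1 − Σt_2) − (Σ(ρt)_1 − Σ(ρt)_2) / ρ_m.
Σt_1 = 43.378 km; Σt_2 = 19.62 km; Σ(ρt)_1 = 114.615798; Σ(ρt)_2 = 56.58408 (in km·g/cm³).
e = (43.378 − 19.62) − (114.615798 − 56.58408) / 3.209 = 5.67 km.

5.67 km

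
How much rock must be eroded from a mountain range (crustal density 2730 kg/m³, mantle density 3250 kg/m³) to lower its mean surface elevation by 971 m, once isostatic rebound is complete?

Net drop Δ = e − u = e − e ρ_c/ρ_m = e (ρ_m − ρ_c)/ρ_m.
e = Δ ρ_m/(ρ_m − ρ_c) = 971 m × 3250/520 = 6070 m.

6070 m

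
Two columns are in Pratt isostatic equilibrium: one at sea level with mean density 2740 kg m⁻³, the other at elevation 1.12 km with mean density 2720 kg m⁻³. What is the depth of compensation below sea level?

152 km

ρ_ref D = ρ (D + h) → D (ρ_ref − ρ) = ρ h.
D = ρ h/(ρ_ref − ρ) = 2720 × 1.12 km/(2740 − 2720) = 152 km.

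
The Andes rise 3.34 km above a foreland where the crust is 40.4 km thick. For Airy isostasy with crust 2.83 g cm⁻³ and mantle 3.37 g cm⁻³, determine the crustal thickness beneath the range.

Root depth r = h ρ_c / (ρ_m − ρ_c) = 3.34 km × 2.83 / 0.54 = 17.5 km.
Total thickness = T + h + r = 40.4 km + 3.34 km + 17.5 km = 61.2 km.

61.2 km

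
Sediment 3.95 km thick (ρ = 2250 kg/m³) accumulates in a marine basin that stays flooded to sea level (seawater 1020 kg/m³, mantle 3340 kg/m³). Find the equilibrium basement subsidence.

2.09 km

Submarine loading: the sediment displaces seawater, and the subsidence is in turn flooded, so s (ρ_m − ρ_w) = t (ρ_sed − ρ_w).
s = 3.95 km × (2250 − 1020) / (3340 − 1020) = 2.09 km.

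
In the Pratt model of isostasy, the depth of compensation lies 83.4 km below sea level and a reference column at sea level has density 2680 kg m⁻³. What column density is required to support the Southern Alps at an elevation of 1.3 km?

Pratt balance: ρ_ref D = ρ (D + h).
ρ = ρ_ref D/(D + h) = 2680 × 83.4 km/(83.4 km + 1.3 km) = 2640 kg m⁻³.

2640 kg m⁻³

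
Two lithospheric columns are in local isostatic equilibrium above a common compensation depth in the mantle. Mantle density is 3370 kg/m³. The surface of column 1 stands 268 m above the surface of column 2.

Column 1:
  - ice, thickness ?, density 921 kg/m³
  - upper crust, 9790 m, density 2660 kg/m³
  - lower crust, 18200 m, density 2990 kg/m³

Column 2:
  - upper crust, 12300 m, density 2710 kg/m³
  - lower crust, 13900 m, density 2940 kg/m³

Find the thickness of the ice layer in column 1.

462 m

Take the compensation level at the base of the deeper column (depth z_c below the surface of column 1) and equate Σ ρ_i t_i down to z_c; mantle fills any gap and the z_c terms cancel.
Column 1: x×921 + 9790×2660 + 18200×2990 + (z_c − 27990 − x)×3370
Column 2: 268×0 + 12300×2710 + 13900×2940 + (z_c − 268 − 26200)×3370
The z_c×3370 term appears on both sides and cancels. Collect the known terms of each column as K = Σ(ρt)_known − 3370 × (depth of known layers): K_1 = 80459400 − 3370×27990 = −13866900; K_2 = 74199000 − 3370×(268 + 26200) = −14998160.
Balance: K_1 − x×(3370 − 921) = K_2, so x = (K_1 − K_2)/(3370 − 921) = 1131260/2449 = 462 m.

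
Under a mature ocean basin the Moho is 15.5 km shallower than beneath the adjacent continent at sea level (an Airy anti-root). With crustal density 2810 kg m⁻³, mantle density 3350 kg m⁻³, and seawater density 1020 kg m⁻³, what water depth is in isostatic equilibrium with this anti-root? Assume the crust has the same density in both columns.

4.68 km

Replacing a thickness d of crust by seawater at the top must be balanced by replacing crust with mantle at the base: d (ρ_c − ρ_w) = a (ρ_m − ρ_c).
d = a (ρ_m − ρ_c)/(ρ_c − ρ_w) = 15.5 km × 540/1790 = 4.68 km.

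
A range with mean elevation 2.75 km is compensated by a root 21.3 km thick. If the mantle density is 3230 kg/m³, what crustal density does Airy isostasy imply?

2860 kg/m³

ρ_c h = (ρ_m − ρ_c) r → ρ_c (h + r) = ρ_m r → ρ_c = ρ_m r / (h + r).
ρ_c = 3230 × 21.3 km / (2.75 km + 21.3 km) = 2860 kg/m³.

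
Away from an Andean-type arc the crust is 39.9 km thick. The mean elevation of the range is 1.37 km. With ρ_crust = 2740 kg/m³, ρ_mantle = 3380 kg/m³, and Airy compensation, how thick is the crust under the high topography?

47.1 km

Root depth r = h ρ_c / (ρ_m − ρ_c) = 1.37 km × 2740 / 640 = 5.865 km.
Total thickness = T + h + r = 39.9 km + 1.37 km + 5.865 km = 47.1 km.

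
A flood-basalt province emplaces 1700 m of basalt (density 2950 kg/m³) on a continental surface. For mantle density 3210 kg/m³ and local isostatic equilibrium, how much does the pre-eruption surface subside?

1560 m

Subaerial loading: s = t ρ_load / ρ_m.
s = 1700 m × 2950/3210 = 1560 m.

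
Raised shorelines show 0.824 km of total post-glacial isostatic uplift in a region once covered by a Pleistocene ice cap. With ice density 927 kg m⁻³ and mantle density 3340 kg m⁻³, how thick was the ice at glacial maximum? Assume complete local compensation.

u = t ρ_ice/ρ_m → t = u ρ_m/ρ_ice = 0.824 km × 3340/927 = 2.97 km.

2.97 km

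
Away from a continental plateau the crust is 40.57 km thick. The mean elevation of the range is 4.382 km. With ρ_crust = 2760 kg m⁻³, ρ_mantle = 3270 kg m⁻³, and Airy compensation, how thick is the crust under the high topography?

Root depth r = h ρ_c / (ρ_m − ρ_c) = 4.382 km × 2760 / 510 = 23.71 km.
Total thickness = T + h + r = 40.57 km + 4.382 km + 23.71 km = 68.7 km.

68.7 km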